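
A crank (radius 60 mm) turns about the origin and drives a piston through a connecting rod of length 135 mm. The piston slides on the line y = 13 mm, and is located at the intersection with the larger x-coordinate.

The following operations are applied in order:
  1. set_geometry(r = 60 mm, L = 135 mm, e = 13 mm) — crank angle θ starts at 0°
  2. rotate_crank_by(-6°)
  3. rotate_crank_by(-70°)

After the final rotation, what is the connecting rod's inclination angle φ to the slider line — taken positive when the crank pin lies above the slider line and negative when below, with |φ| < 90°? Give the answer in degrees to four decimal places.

-31.8393

set_geometry: r = 60 mm, L = 135 mm, e = 13 mm; θ ← 0°
rotate_crank_by(-6°): θ ← 0° -6° = -6°
rotate_crank_by(-70°): θ ← -6° -70° = -76°
crank pin P = (r cos θ, r sin θ) = (14.515314, -58.217744)
h = r sin θ − e = -58.217744 − 13 = -71.217744
sin φ = h / L = -71.217744 / 135 = -0.52753884
φ = arcsin(-0.52753884) = -31.839315°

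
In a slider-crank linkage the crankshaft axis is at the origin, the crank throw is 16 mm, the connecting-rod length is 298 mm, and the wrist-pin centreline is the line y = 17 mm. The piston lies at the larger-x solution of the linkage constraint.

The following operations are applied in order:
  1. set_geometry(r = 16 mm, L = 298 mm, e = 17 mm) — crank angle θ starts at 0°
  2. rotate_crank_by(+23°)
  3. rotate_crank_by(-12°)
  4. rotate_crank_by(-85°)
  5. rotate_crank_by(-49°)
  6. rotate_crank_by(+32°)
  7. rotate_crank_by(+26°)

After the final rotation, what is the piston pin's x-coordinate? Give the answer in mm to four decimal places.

set_geometry: r = 16 mm, L = 298 mm, e = 17 mm; θ ← 0°
rotate_crank_by(+23°): θ ← 0° +23° = 23°
rotate_crank_by(-12°): θ ← 23° -12° = 11°
rotate_crank_by(-85°): θ ← 11° -85° = -74°
rotate_crank_by(-49°): θ ← -74° -49° = -123°
rotate_crank_by(+32°): θ ← -123° +32° = -91°
rotate_crank_by(+26°): θ ← -91° +26° = -65°
crank pin P = (r cos θ, r sin θ) = (6.761892, -14.500925)
h = r sin θ − e = -14.500925 − 17 = -31.500925
x = r cos θ + √(L² − h²) = 6.761892 + √(88804.0 − 992.3083) = 6.761892 + 296.330376 = 303.092268

303.0923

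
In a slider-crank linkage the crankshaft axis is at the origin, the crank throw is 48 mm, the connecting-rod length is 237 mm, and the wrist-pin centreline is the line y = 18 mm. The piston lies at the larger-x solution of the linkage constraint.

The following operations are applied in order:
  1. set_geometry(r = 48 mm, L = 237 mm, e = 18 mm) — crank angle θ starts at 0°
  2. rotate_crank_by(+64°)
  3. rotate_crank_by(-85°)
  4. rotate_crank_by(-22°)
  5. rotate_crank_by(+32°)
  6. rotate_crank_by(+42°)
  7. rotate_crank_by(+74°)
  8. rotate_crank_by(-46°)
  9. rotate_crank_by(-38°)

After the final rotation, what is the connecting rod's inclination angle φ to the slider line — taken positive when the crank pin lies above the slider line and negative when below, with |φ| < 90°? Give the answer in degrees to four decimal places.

set_geometry: r = 48 mm, L = 237 mm, e = 18 mm; θ ← 0°
rotate_crank_by(+64°): θ ← 0° +64° = 64°
rotate_crank_by(-85°): θ ← 64° -85° = -21°
rotate_crank_by(-22°): θ ← -21° -22° = -43°
rotate_crank_by(+32°): θ ← -43° +32° = -11°
rotate_crank_by(+42°): θ ← -11° +42° = 31°
rotate_crank_by(+74°): θ ← 31° +74° = 105°
rotate_crank_by(-46°): θ ← 105° -46° = 59°
rotate_crank_by(-38°): θ ← 59° -38° = 21°
crank pin P = (r cos θ, r sin θ) = (44.811860, 17.201662)
h = r sin θ − e = 17.201662 − 18 = -0.798338
sin φ = h / L = -0.798338 / 237 = -0.00336852
φ = arcsin(-0.00336852) = -0.193002°

-0.1930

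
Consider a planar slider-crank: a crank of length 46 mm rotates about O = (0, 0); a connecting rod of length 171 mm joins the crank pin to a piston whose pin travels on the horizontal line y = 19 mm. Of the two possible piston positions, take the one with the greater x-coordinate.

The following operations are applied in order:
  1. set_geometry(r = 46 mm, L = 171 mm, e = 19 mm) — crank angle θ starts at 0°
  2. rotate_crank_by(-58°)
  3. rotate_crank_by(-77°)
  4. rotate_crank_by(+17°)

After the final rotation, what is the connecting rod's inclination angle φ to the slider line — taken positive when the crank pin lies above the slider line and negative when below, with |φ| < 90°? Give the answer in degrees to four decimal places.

set_geometry: r = 46 mm, L = 171 mm, e = 19 mm; θ ← 0°
rotate_crank_by(-58°): θ ← 0° -58° = -58°
rotate_crank_by(-77°): θ ← -58° -77° = -135°
rotate_crank_by(+17°): θ ← -135° +17° = -118°
crank pin P = (r cos θ, r sin θ) = (-21.595692, -40.615589)
h = r sin θ − e = -40.615589 − 19 = -59.615589
sin φ = h / L = -59.615589 / 171 = -0.34862918
φ = arcsin(-0.34862918) = -20.403492°

-20.4035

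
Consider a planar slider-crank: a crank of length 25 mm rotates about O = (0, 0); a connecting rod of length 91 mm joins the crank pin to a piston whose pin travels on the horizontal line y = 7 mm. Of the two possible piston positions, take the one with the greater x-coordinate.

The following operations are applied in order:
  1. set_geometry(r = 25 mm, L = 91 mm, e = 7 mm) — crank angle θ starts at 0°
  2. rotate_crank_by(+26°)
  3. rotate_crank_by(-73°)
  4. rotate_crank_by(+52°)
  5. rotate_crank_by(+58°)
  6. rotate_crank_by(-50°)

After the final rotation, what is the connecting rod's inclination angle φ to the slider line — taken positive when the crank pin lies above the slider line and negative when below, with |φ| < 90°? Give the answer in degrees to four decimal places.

-0.8665

set_geometry: r = 25 mm, L = 91 mm, e = 7 mm; θ ← 0°
rotate_crank_by(+26°): θ ← 0° +26° = 26°
rotate_crank_by(-73°): θ ← 26° -73° = -47°
rotate_crank_by(+52°): θ ← -47° +52° = 5°
rotate_crank_by(+58°): θ ← 5° +58° = 63°
rotate_crank_by(-50°): θ ← 63° -50° = 13°
crank pin P = (r cos θ, r sin θ) = (24.359252, 5.623776)
h = r sin θ − e = 5.623776 − 7 = -1.376224
sin φ = h / L = -1.376224 / 91 = -0.01512334
φ = arcsin(-0.01512334) = -0.866536°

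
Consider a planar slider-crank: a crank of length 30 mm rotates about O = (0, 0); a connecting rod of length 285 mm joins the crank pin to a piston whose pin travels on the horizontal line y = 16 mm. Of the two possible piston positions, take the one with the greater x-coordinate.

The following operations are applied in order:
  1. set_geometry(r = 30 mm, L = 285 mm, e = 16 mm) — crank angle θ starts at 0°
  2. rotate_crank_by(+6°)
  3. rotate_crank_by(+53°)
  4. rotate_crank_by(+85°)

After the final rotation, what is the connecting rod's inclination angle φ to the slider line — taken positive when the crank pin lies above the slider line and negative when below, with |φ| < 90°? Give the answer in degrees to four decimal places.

set_geometry: r = 30 mm, L = 285 mm, e = 16 mm; θ ← 0°
rotate_crank_by(+6°): θ ← 0° +6° = 6°
rotate_crank_by(+53°): θ ← 6° +53° = 59°
rotate_crank_by(+85°): θ ← 59° +85° = 144°
crank pin P = (r cos θ, r sin θ) = (-24.270510, 17.633558)
h = r sin θ − e = 17.633558 − 16 = 1.633558
sin φ = h / L = 1.633558 / 285 = 0.00573178
φ = arcsin(0.00573178) = 0.328409°

0.3284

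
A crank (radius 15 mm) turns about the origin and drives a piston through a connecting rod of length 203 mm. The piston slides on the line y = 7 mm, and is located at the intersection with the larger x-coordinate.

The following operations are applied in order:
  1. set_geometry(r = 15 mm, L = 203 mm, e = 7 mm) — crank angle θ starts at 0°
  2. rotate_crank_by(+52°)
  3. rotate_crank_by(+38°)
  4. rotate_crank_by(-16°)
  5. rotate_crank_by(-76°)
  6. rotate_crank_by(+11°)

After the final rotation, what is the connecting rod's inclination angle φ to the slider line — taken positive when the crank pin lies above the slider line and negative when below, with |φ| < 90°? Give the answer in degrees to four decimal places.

-1.3135

set_geometry: r = 15 mm, L = 203 mm, e = 7 mm; θ ← 0°
rotate_crank_by(+52°): θ ← 0° +52° = 52°
rotate_crank_by(+38°): θ ← 52° +38° = 90°
rotate_crank_by(-16°): θ ← 90° -16° = 74°
rotate_crank_by(-76°): θ ← 74° -76° = -2°
rotate_crank_by(+11°): θ ← -2° +11° = 9°
crank pin P = (r cos θ, r sin θ) = (14.815325, 2.346517)
h = r sin θ − e = 2.346517 − 7 = -4.653483
sin φ = h / L = -4.653483 / 203 = -0.02292356
φ = arcsin(-0.02292356) = -1.313538°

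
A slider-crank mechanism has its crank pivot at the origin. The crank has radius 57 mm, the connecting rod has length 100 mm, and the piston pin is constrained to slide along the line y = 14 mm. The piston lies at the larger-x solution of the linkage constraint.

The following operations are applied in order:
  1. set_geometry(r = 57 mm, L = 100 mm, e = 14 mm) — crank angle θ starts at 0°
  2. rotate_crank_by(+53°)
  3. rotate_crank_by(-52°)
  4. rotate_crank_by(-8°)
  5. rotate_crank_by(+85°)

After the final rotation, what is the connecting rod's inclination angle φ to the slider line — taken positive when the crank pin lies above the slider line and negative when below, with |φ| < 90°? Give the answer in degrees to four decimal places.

set_geometry: r = 57 mm, L = 100 mm, e = 14 mm; θ ← 0°
rotate_crank_by(+53°): θ ← 0° +53° = 53°
rotate_crank_by(-52°): θ ← 53° -52° = 1°
rotate_crank_by(-8°): θ ← 1° -8° = -7°
rotate_crank_by(+85°): θ ← -7° +85° = 78°
crank pin P = (r cos θ, r sin θ) = (11.850966, 55.754413)
h = r sin θ − e = 55.754413 − 14 = 41.754413
sin φ = h / L = 41.754413 / 100 = 0.41754413
φ = arcsin(0.41754413) = 24.679635°

24.6796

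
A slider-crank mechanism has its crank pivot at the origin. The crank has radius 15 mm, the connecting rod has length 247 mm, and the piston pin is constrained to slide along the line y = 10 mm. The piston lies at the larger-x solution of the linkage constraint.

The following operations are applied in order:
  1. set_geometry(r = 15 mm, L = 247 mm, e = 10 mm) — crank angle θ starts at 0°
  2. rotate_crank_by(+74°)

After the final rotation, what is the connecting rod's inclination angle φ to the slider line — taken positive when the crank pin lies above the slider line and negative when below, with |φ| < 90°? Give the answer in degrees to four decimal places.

set_geometry: r = 15 mm, L = 247 mm, e = 10 mm; θ ← 0°
rotate_crank_by(+74°): θ ← 0° +74° = 74°
crank pin P = (r cos θ, r sin θ) = (4.134560, 14.418925)
h = r sin θ − e = 14.418925 − 10 = 4.418925
sin φ = h / L = 4.418925 / 247 = 0.01789039
φ = arcsin(0.01789039) = 1.025098°

1.0251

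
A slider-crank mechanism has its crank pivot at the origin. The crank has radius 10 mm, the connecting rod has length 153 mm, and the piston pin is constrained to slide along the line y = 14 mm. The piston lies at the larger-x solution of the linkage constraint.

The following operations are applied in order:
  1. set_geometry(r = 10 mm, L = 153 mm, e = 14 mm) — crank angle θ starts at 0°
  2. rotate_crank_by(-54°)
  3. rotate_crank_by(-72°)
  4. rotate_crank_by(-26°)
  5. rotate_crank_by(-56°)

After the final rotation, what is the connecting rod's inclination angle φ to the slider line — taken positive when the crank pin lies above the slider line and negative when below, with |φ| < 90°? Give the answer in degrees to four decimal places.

set_geometry: r = 10 mm, L = 153 mm, e = 14 mm; θ ← 0°
rotate_crank_by(-54°): θ ← 0° -54° = -54°
rotate_crank_by(-72°): θ ← -54° -72° = -126°
rotate_crank_by(-26°): θ ← -126° -26° = -152°
rotate_crank_by(-56°): θ ← -152° -56° = -208°
crank pin P = (r cos θ, r sin θ) = (-8.829476, 4.694716)
h = r sin θ − e = 4.694716 − 14 = -9.305284
sin φ = h / L = -9.305284 / 153 = -0.06081885
φ = arcsin(-0.06081885) = -3.486815°

-3.4868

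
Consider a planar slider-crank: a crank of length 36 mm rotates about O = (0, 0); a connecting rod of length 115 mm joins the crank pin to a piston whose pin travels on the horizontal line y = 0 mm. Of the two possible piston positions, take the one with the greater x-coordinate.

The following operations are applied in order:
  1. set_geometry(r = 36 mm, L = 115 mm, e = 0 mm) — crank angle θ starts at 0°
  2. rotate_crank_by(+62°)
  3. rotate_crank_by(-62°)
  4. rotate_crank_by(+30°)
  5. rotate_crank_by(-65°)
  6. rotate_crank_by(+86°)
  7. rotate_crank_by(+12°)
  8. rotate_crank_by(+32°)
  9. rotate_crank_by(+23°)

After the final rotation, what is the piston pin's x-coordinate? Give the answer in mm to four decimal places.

93.6189

set_geometry: r = 36 mm, L = 115 mm, e = 0 mm; θ ← 0°
rotate_crank_by(+62°): θ ← 0° +62° = 62°
rotate_crank_by(-62°): θ ← 62° -62° = 0°
rotate_crank_by(+30°): θ ← 0° +30° = 30°
rotate_crank_by(-65°): θ ← 30° -65° = -35°
rotate_crank_by(+86°): θ ← -35° +86° = 51°
rotate_crank_by(+12°): θ ← 51° +12° = 63°
rotate_crank_by(+32°): θ ← 63° +32° = 95°
rotate_crank_by(+23°): θ ← 95° +23° = 118°
crank pin P = (r cos θ, r sin θ) = (-16.900976, 31.786113)
h = r sin θ − e = 31.786113 − 0 = 31.786113
x = r cos θ + √(L² − h²) = -16.900976 + √(13225.0 − 1010.3570) = -16.900976 + 110.519876 = 93.618900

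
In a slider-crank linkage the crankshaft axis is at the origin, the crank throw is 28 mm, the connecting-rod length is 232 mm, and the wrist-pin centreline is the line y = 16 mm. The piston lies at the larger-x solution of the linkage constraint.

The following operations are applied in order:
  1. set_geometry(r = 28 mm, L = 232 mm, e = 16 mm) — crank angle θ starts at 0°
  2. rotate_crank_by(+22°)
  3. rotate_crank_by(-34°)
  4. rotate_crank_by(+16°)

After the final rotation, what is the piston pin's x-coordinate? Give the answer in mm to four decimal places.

set_geometry: r = 28 mm, L = 232 mm, e = 16 mm; θ ← 0°
rotate_crank_by(+22°): θ ← 0° +22° = 22°
rotate_crank_by(-34°): θ ← 22° -34° = -12°
rotate_crank_by(+16°): θ ← -12° +16° = 4°
crank pin P = (r cos θ, r sin θ) = (27.931793, 1.953181)
h = r sin θ − e = 1.953181 − 16 = -14.046819
x = r cos θ + √(L² − h²) = 27.931793 + √(53824.0 − 197.3131) = 27.931793 + 231.574366 = 259.506159

259.5062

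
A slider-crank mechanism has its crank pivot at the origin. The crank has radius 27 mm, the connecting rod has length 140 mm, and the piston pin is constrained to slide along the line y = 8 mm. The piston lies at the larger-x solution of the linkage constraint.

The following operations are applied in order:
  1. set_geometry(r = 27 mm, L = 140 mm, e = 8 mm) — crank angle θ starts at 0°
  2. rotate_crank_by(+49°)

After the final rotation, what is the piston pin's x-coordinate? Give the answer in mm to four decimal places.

157.1654

set_geometry: r = 27 mm, L = 140 mm, e = 8 mm; θ ← 0°
rotate_crank_by(+49°): θ ← 0° +49° = 49°
crank pin P = (r cos θ, r sin θ) = (17.713594, 20.377159)
h = r sin θ − e = 20.377159 − 8 = 12.377159
x = r cos θ + √(L² − h²) = 17.713594 + √(19600.0 − 153.1941) = 17.713594 + 139.451805 = 157.165399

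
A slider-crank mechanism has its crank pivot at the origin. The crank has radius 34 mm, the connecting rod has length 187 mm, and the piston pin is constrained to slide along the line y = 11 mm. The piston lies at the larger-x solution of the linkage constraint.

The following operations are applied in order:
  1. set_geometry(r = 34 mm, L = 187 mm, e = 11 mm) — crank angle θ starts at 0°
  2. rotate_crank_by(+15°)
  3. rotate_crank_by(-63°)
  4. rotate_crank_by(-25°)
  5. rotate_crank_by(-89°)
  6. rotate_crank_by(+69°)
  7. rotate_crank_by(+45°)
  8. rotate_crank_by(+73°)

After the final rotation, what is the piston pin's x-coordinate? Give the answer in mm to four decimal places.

set_geometry: r = 34 mm, L = 187 mm, e = 11 mm; θ ← 0°
rotate_crank_by(+15°): θ ← 0° +15° = 15°
rotate_crank_by(-63°): θ ← 15° -63° = -48°
rotate_crank_by(-25°): θ ← -48° -25° = -73°
rotate_crank_by(-89°): θ ← -73° -89° = -162°
rotate_crank_by(+69°): θ ← -162° +69° = -93°
rotate_crank_by(+45°): θ ← -93° +45° = -48°
rotate_crank_by(+73°): θ ← -48° +73° = 25°
crank pin P = (r cos θ, r sin θ) = (30.814465, 14.369021)
h = r sin θ − e = 14.369021 − 11 = 3.369021
x = r cos θ + √(L² − h²) = 30.814465 + √(34969.0 − 11.3503) = 30.814465 + 186.969649 = 217.784114

217.7841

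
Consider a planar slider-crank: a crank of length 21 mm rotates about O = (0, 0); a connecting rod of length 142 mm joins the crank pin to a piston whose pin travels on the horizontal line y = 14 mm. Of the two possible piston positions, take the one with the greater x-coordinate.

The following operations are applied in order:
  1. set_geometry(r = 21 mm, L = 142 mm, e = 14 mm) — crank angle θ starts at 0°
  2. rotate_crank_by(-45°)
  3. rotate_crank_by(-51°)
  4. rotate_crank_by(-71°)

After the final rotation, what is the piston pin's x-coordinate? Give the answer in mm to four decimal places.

120.2984

set_geometry: r = 21 mm, L = 142 mm, e = 14 mm; θ ← 0°
rotate_crank_by(-45°): θ ← 0° -45° = -45°
rotate_crank_by(-51°): θ ← -45° -51° = -96°
rotate_crank_by(-71°): θ ← -96° -71° = -167°
crank pin P = (r cos θ, r sin θ) = (-20.461771, -4.723972)
h = r sin θ − e = -4.723972 − 14 = -18.723972
x = r cos θ + √(L² − h²) = -20.461771 + √(20164.0 − 350.5871) = -20.461771 + 140.760125 = 120.298354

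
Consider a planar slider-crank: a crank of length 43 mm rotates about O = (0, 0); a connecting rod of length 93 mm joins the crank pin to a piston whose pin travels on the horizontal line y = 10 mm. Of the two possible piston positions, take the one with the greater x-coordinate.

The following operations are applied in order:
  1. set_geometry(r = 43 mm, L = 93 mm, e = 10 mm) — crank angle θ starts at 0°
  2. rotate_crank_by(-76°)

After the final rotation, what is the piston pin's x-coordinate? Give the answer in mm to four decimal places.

set_geometry: r = 43 mm, L = 93 mm, e = 10 mm; θ ← 0°
rotate_crank_by(-76°): θ ← 0° -76° = -76°
crank pin P = (r cos θ, r sin θ) = (10.402642, -41.722716)
h = r sin θ − e = -41.722716 − 10 = -51.722716
x = r cos θ + √(L² − h²) = 10.402642 + √(8649.0 − 2675.2394) = 10.402642 + 77.290107 = 87.692748

87.6927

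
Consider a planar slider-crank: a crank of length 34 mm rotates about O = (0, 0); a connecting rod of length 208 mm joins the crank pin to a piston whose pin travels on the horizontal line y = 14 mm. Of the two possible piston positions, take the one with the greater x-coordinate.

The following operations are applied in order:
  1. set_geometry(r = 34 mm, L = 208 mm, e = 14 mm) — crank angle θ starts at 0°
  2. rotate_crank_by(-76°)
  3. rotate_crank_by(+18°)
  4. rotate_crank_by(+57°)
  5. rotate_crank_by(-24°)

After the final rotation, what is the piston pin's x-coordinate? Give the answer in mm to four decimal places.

set_geometry: r = 34 mm, L = 208 mm, e = 14 mm; θ ← 0°
rotate_crank_by(-76°): θ ← 0° -76° = -76°
rotate_crank_by(+18°): θ ← -76° +18° = -58°
rotate_crank_by(+57°): θ ← -58° +57° = -1°
rotate_crank_by(-24°): θ ← -1° -24° = -25°
crank pin P = (r cos θ, r sin θ) = (30.814465, -14.369021)
h = r sin θ − e = -14.369021 − 14 = -28.369021
x = r cos θ + √(L² − h²) = 30.814465 + √(43264.0 − 804.8013) = 30.814465 + 206.056300 = 236.870764

236.8708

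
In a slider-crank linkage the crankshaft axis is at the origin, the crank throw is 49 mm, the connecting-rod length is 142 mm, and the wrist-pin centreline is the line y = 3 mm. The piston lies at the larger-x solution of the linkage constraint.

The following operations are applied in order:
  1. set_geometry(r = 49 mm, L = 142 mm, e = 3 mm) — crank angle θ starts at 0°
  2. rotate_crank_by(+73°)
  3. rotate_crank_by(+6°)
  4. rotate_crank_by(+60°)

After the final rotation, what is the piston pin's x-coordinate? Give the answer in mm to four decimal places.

set_geometry: r = 49 mm, L = 142 mm, e = 3 mm; θ ← 0°
rotate_crank_by(+73°): θ ← 0° +73° = 73°
rotate_crank_by(+6°): θ ← 73° +6° = 79°
rotate_crank_by(+60°): θ ← 79° +60° = 139°
crank pin P = (r cos θ, r sin θ) = (-36.980769, 32.146892)
h = r sin θ − e = 32.146892 − 3 = 29.146892
x = r cos θ + √(L² − h²) = -36.980769 + √(20164.0 − 849.5413) = -36.980769 + 138.976468 = 101.995699

101.9957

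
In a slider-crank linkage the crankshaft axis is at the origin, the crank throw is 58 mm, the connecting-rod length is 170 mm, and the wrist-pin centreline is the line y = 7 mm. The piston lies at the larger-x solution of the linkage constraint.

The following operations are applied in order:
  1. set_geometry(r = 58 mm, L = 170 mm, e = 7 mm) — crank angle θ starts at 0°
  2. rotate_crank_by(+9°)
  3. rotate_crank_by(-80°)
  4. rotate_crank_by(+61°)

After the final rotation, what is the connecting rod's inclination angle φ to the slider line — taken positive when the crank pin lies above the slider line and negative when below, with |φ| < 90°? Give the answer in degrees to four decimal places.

set_geometry: r = 58 mm, L = 170 mm, e = 7 mm; θ ← 0°
rotate_crank_by(+9°): θ ← 0° +9° = 9°
rotate_crank_by(-80°): θ ← 9° -80° = -71°
rotate_crank_by(+61°): θ ← -71° +61° = -10°
crank pin P = (r cos θ, r sin θ) = (57.118850, -10.071594)
h = r sin θ − e = -10.071594 − 7 = -17.071594
sin φ = h / L = -17.071594 / 170 = -0.10042114
φ = arcsin(-0.10042114) = -5.763422°

-5.7634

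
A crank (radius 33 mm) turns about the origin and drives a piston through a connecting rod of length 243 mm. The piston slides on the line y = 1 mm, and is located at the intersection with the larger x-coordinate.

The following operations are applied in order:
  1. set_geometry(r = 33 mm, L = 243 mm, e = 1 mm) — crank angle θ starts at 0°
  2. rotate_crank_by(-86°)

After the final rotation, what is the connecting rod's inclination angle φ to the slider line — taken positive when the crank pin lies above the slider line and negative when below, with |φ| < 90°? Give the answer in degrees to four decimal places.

-8.0239

set_geometry: r = 33 mm, L = 243 mm, e = 1 mm; θ ← 0°
rotate_crank_by(-86°): θ ← 0° -86° = -86°
crank pin P = (r cos θ, r sin θ) = (2.301964, -32.919614)
h = r sin θ − e = -32.919614 − 1 = -33.919614
sin φ = h / L = -33.919614 / 243 = -0.13958689
φ = arcsin(-0.13958689) = -8.023942°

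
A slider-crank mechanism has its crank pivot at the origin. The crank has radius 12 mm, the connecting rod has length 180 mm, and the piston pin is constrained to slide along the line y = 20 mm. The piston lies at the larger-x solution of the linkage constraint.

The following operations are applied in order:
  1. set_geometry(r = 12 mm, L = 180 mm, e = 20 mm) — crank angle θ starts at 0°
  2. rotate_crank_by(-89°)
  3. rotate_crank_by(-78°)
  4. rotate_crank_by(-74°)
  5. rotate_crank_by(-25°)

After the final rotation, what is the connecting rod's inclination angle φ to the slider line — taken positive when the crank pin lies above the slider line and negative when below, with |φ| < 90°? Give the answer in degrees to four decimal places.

-2.5566

set_geometry: r = 12 mm, L = 180 mm, e = 20 mm; θ ← 0°
rotate_crank_by(-89°): θ ← 0° -89° = -89°
rotate_crank_by(-78°): θ ← -89° -78° = -167°
rotate_crank_by(-74°): θ ← -167° -74° = -241°
rotate_crank_by(-25°): θ ← -241° -25° = -266°
crank pin P = (r cos θ, r sin θ) = (-0.837078, 11.970769)
h = r sin θ − e = 11.970769 − 20 = -8.029231
sin φ = h / L = -8.029231 / 180 = -0.04460684
φ = arcsin(-0.04460684) = -2.556632°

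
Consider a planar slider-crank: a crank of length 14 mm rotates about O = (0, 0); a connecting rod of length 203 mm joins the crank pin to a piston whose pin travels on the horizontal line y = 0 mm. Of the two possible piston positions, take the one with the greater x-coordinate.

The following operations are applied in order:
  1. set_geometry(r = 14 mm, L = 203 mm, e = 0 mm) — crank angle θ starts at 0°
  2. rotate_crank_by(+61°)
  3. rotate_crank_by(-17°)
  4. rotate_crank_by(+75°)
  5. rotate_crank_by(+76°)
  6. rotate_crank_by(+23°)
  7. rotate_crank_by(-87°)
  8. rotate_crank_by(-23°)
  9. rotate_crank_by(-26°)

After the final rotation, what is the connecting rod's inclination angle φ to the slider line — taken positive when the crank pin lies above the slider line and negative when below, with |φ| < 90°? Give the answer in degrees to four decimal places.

3.9160

set_geometry: r = 14 mm, L = 203 mm, e = 0 mm; θ ← 0°
rotate_crank_by(+61°): θ ← 0° +61° = 61°
rotate_crank_by(-17°): θ ← 61° -17° = 44°
rotate_crank_by(+75°): θ ← 44° +75° = 119°
rotate_crank_by(+76°): θ ← 119° +76° = 195°
rotate_crank_by(+23°): θ ← 195° +23° = 218°
rotate_crank_by(-87°): θ ← 218° -87° = 131°
rotate_crank_by(-23°): θ ← 131° -23° = 108°
rotate_crank_by(-26°): θ ← 108° -26° = 82°
crank pin P = (r cos θ, r sin θ) = (1.948423, 13.863753)
h = r sin θ − e = 13.863753 − 0 = 13.863753
sin φ = h / L = 13.863753 / 203 = 0.06829435
φ = arcsin(0.06829435) = 3.916026°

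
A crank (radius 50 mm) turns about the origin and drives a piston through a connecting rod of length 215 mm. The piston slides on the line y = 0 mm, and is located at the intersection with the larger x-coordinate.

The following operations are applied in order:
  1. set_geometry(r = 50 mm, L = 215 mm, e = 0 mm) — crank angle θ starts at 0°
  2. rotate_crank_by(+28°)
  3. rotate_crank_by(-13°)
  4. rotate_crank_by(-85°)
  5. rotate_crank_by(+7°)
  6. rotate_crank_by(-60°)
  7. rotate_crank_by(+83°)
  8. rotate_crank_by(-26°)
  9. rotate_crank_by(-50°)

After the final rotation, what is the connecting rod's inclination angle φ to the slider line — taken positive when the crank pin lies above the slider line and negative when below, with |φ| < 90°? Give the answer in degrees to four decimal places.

-12.0650

set_geometry: r = 50 mm, L = 215 mm, e = 0 mm; θ ← 0°
rotate_crank_by(+28°): θ ← 0° +28° = 28°
rotate_crank_by(-13°): θ ← 28° -13° = 15°
rotate_crank_by(-85°): θ ← 15° -85° = -70°
rotate_crank_by(+7°): θ ← -70° +7° = -63°
rotate_crank_by(-60°): θ ← -63° -60° = -123°
rotate_crank_by(+83°): θ ← -123° +83° = -40°
rotate_crank_by(-26°): θ ← -40° -26° = -66°
rotate_crank_by(-50°): θ ← -66° -50° = -116°
crank pin P = (r cos θ, r sin θ) = (-21.918557, -44.939702)
h = r sin θ − e = -44.939702 − 0 = -44.939702
sin φ = h / L = -44.939702 / 215 = -0.20902187
φ = arcsin(-0.20902187) = -12.065038°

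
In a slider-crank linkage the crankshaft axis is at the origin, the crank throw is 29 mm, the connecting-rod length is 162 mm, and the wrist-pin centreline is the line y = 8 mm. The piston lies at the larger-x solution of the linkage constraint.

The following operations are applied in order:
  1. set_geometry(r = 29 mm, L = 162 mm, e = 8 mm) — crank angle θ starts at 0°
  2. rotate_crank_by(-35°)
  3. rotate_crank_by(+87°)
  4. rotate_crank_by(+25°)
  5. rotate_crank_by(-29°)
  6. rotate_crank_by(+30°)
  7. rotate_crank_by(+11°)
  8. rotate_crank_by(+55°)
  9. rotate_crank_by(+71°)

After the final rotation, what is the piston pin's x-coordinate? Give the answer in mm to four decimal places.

set_geometry: r = 29 mm, L = 162 mm, e = 8 mm; θ ← 0°
rotate_crank_by(-35°): θ ← 0° -35° = -35°
rotate_crank_by(+87°): θ ← -35° +87° = 52°
rotate_crank_by(+25°): θ ← 52° +25° = 77°
rotate_crank_by(-29°): θ ← 77° -29° = 48°
rotate_crank_by(+30°): θ ← 48° +30° = 78°
rotate_crank_by(+11°): θ ← 78° +11° = 89°
rotate_crank_by(+55°): θ ← 89° +55° = 144°
rotate_crank_by(+71°): θ ← 144° +71° = 215°
crank pin P = (r cos θ, r sin θ) = (-23.755409, -16.633717)
h = r sin θ − e = -16.633717 − 8 = -24.633717
x = r cos θ + √(L² − h²) = -23.755409 + √(26244.0 − 606.8200) = -23.755409 + 160.116145 = 136.360736

136.3607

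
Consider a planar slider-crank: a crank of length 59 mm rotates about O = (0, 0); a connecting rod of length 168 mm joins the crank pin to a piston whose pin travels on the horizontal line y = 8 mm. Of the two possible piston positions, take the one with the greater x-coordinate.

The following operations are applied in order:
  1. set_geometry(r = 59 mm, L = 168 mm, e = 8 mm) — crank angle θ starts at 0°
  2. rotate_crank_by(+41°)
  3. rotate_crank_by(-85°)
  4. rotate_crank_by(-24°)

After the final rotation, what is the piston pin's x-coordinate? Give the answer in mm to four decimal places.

set_geometry: r = 59 mm, L = 168 mm, e = 8 mm; θ ← 0°
rotate_crank_by(+41°): θ ← 0° +41° = 41°
rotate_crank_by(-85°): θ ← 41° -85° = -44°
rotate_crank_by(-24°): θ ← -44° -24° = -68°
crank pin P = (r cos θ, r sin θ) = (22.101789, -54.703847)
h = r sin θ − e = -54.703847 − 8 = -62.703847
x = r cos θ + √(L² − h²) = 22.101789 + √(28224.0 − 3931.7725) = 22.101789 + 155.859640 = 177.961429

177.9614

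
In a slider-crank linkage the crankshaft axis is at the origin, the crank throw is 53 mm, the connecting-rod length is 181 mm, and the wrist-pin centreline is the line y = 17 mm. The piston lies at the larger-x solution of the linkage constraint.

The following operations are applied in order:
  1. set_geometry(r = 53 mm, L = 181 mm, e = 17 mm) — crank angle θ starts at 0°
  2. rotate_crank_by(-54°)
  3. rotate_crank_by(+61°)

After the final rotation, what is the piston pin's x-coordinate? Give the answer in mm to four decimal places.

set_geometry: r = 53 mm, L = 181 mm, e = 17 mm; θ ← 0°
rotate_crank_by(-54°): θ ← 0° -54° = -54°
rotate_crank_by(+61°): θ ← -54° +61° = 7°
crank pin P = (r cos θ, r sin θ) = (52.604946, 6.459075)
h = r sin θ − e = 6.459075 − 17 = -10.540925
x = r cos θ + √(L² − h²) = 52.604946 + √(32761.0 − 111.1111) = 52.604946 + 180.692803 = 233.297749

233.2977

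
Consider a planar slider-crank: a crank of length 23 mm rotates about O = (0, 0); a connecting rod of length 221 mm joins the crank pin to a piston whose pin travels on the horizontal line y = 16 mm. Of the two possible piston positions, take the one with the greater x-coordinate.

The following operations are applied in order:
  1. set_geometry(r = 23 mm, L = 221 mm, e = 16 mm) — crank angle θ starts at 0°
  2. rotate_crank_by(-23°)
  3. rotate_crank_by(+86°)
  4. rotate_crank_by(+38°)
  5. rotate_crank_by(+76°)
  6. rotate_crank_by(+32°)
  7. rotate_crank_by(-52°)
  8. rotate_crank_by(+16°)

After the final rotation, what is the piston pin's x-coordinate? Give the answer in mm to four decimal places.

197.7771

set_geometry: r = 23 mm, L = 221 mm, e = 16 mm; θ ← 0°
rotate_crank_by(-23°): θ ← 0° -23° = -23°
rotate_crank_by(+86°): θ ← -23° +86° = 63°
rotate_crank_by(+38°): θ ← 63° +38° = 101°
rotate_crank_by(+76°): θ ← 101° +76° = 177°
rotate_crank_by(+32°): θ ← 177° +32° = 209°
rotate_crank_by(-52°): θ ← 209° -52° = 157°
rotate_crank_by(+16°): θ ← 157° +16° = 173°
crank pin P = (r cos θ, r sin θ) = (-22.828561, 2.802995)
h = r sin θ − e = 2.802995 − 16 = -13.197005
x = r cos θ + √(L² − h²) = -22.828561 + √(48841.0 − 174.1609) = -22.828561 + 220.605619 = 197.777057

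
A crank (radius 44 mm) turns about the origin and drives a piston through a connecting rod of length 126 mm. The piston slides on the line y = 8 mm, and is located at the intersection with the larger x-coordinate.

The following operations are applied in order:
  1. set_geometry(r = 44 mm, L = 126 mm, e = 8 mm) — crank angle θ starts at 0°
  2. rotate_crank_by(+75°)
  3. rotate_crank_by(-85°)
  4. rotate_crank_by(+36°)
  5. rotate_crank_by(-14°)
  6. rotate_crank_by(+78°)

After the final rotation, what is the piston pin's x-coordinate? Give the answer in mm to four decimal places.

set_geometry: r = 44 mm, L = 126 mm, e = 8 mm; θ ← 0°
rotate_crank_by(+75°): θ ← 0° +75° = 75°
rotate_crank_by(-85°): θ ← 75° -85° = -10°
rotate_crank_by(+36°): θ ← -10° +36° = 26°
rotate_crank_by(-14°): θ ← 26° -14° = 12°
rotate_crank_by(+78°): θ ← 12° +78° = 90°
crank pin P = (r cos θ, r sin θ) = (0.000000, 44.000000)
h = r sin θ − e = 44.000000 − 8 = 36.000000
x = r cos θ + √(L² − h²) = 0.000000 + √(15876.0 − 1296.0000) = 0.000000 + 120.747671 = 120.747671

120.7477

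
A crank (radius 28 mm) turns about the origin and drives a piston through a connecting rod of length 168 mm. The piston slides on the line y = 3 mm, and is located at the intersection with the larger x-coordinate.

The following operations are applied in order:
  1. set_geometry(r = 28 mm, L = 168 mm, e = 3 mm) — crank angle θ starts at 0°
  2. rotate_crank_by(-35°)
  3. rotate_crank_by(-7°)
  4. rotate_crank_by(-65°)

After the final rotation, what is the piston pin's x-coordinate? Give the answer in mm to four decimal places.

157.1537

set_geometry: r = 28 mm, L = 168 mm, e = 3 mm; θ ← 0°
rotate_crank_by(-35°): θ ← 0° -35° = -35°
rotate_crank_by(-7°): θ ← -35° -7° = -42°
rotate_crank_by(-65°): θ ← -42° -65° = -107°
crank pin P = (r cos θ, r sin θ) = (-8.186408, -26.776533)
h = r sin θ − e = -26.776533 − 3 = -29.776533
x = r cos θ + √(L² − h²) = -8.186408 + √(28224.0 − 886.6419) = -8.186408 + 165.340128 = 157.153721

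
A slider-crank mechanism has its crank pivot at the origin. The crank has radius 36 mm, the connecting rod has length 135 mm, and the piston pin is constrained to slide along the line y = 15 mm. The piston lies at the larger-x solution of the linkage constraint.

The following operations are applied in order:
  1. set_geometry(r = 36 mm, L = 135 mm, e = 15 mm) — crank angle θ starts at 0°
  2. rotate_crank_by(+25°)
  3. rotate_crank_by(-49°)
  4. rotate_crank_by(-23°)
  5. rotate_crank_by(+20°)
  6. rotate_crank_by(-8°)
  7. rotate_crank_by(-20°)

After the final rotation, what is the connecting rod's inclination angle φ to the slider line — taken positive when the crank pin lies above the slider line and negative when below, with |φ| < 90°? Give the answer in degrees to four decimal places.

set_geometry: r = 36 mm, L = 135 mm, e = 15 mm; θ ← 0°
rotate_crank_by(+25°): θ ← 0° +25° = 25°
rotate_crank_by(-49°): θ ← 25° -49° = -24°
rotate_crank_by(-23°): θ ← -24° -23° = -47°
rotate_crank_by(+20°): θ ← -47° +20° = -27°
rotate_crank_by(-8°): θ ← -27° -8° = -35°
rotate_crank_by(-20°): θ ← -35° -20° = -55°
crank pin P = (r cos θ, r sin θ) = (20.648752, -29.489474)
h = r sin θ − e = -29.489474 − 15 = -44.489474
sin φ = h / L = -44.489474 / 135 = -0.32955166
φ = arcsin(-0.32955166) = -19.241565°

-19.2416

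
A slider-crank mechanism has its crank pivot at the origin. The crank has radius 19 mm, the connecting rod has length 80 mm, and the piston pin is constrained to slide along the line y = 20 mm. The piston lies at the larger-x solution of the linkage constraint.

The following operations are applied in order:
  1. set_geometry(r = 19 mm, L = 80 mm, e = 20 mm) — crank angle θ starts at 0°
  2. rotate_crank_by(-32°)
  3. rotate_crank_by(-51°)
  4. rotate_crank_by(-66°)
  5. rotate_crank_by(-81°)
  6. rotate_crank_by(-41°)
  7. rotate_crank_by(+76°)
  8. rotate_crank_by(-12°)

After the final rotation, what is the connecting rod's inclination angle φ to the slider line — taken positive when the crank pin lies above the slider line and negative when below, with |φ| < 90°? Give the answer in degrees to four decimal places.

set_geometry: r = 19 mm, L = 80 mm, e = 20 mm; θ ← 0°
rotate_crank_by(-32°): θ ← 0° -32° = -32°
rotate_crank_by(-51°): θ ← -32° -51° = -83°
rotate_crank_by(-66°): θ ← -83° -66° = -149°
rotate_crank_by(-81°): θ ← -149° -81° = -230°
rotate_crank_by(-41°): θ ← -230° -41° = -271°
rotate_crank_by(+76°): θ ← -271° +76° = -195°
rotate_crank_by(-12°): θ ← -195° -12° = -207°
crank pin P = (r cos θ, r sin θ) = (-16.929124, 8.625819)
h = r sin θ − e = 8.625819 − 20 = -11.374181
sin φ = h / L = -11.374181 / 80 = -0.14217726
φ = arcsin(-0.14217726) = -8.173854°

-8.1739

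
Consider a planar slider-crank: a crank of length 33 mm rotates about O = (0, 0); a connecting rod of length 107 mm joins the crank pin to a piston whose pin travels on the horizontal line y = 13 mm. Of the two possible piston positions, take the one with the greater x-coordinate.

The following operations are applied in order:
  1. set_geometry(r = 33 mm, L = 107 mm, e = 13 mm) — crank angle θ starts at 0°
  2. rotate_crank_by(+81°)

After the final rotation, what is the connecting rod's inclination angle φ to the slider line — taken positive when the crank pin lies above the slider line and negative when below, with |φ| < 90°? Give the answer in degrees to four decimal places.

set_geometry: r = 33 mm, L = 107 mm, e = 13 mm; θ ← 0°
rotate_crank_by(+81°): θ ← 0° +81° = 81°
crank pin P = (r cos θ, r sin θ) = (5.162337, 32.593715)
h = r sin θ − e = 32.593715 − 13 = 19.593715
sin φ = h / L = 19.593715 / 107 = 0.18311883
φ = arcsin(0.18311883) = 10.551476°

10.5515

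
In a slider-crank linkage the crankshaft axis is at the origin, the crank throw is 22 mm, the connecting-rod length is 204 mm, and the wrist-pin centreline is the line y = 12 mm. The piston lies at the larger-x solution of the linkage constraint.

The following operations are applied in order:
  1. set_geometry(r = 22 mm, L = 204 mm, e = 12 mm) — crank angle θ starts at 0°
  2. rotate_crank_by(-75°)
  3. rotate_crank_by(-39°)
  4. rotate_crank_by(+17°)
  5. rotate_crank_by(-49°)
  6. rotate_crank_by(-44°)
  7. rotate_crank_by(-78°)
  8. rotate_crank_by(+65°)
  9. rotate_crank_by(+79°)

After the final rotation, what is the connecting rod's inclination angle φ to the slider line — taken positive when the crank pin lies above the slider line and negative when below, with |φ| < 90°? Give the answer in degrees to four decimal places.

set_geometry: r = 22 mm, L = 204 mm, e = 12 mm; θ ← 0°
rotate_crank_by(-75°): θ ← 0° -75° = -75°
rotate_crank_by(-39°): θ ← -75° -39° = -114°
rotate_crank_by(+17°): θ ← -114° +17° = -97°
rotate_crank_by(-49°): θ ← -97° -49° = -146°
rotate_crank_by(-44°): θ ← -146° -44° = -190°
rotate_crank_by(-78°): θ ← -190° -78° = -268°
rotate_crank_by(+65°): θ ← -268° +65° = -203°
rotate_crank_by(+79°): θ ← -203° +79° = -124°
crank pin P = (r cos θ, r sin θ) = (-12.302244, -18.238827)
h = r sin θ − e = -18.238827 − 12 = -30.238827
sin φ = h / L = -30.238827 / 204 = -0.14822954
φ = arcsin(-0.14822954) = -8.524340°

-8.5243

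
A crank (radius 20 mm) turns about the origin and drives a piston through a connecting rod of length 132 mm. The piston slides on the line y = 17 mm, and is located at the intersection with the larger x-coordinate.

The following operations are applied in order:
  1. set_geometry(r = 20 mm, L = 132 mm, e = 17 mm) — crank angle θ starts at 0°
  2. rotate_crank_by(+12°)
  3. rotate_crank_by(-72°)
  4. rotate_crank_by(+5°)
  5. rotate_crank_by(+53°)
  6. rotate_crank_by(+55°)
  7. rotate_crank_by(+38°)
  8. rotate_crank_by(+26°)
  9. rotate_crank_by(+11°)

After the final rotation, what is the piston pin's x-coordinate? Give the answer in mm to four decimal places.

119.6809

set_geometry: r = 20 mm, L = 132 mm, e = 17 mm; θ ← 0°
rotate_crank_by(+12°): θ ← 0° +12° = 12°
rotate_crank_by(-72°): θ ← 12° -72° = -60°
rotate_crank_by(+5°): θ ← -60° +5° = -55°
rotate_crank_by(+53°): θ ← -55° +53° = -2°
rotate_crank_by(+55°): θ ← -2° +55° = 53°
rotate_crank_by(+38°): θ ← 53° +38° = 91°
rotate_crank_by(+26°): θ ← 91° +26° = 117°
rotate_crank_by(+11°): θ ← 117° +11° = 128°
crank pin P = (r cos θ, r sin θ) = (-12.313230, 15.760215)
h = r sin θ − e = 15.760215 − 17 = -1.239785
x = r cos θ + √(L² − h²) = -12.313230 + √(17424.0 − 1.5371) = -12.313230 + 131.994178 = 119.680948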